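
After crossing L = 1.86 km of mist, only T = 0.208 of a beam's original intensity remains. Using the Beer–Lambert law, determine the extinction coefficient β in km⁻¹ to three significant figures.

0.844 km⁻¹

Beer–Lambert: T = exp(−βL) ⇒ β = −ln(T)/L = −ln(0.208)/1.86 = 1.5702/1.86 = 0.8442 km⁻¹.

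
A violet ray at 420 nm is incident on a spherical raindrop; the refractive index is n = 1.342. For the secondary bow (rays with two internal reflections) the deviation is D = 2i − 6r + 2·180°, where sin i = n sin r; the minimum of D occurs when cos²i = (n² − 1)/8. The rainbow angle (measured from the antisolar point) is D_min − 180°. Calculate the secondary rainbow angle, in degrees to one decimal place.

53.2°

cos²i = (1.80096 − 1)/8 = 0.10012; i = arccos(0.31642) = 71.554°.
sin r = sin 71.554°/1.342 = 0.70687; r = 44.981°.
D_min = 2·71.554° − 6·44.981° + 360° = 233.222°.
Rainbow angle = D_min − 180° = 53.222°.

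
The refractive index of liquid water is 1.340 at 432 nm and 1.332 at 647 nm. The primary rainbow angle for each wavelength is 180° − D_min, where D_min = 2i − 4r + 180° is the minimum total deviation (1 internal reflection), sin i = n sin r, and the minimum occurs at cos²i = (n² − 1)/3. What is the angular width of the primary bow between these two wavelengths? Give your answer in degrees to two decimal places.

1.15°

At 432 nm (n = 1.340): cos²i = 0.26520 → i = 59.004°, r = 39.770°, D_min = 138.929°, rainbow angle = 41.071°.
At 647 nm (n = 1.332): cos²i = 0.25807 → i = 59.469°, r = 40.290°, D_min = 137.776°, rainbow angle = 42.224°.
Angular width = |41.071° − 42.224°| = 1.153°.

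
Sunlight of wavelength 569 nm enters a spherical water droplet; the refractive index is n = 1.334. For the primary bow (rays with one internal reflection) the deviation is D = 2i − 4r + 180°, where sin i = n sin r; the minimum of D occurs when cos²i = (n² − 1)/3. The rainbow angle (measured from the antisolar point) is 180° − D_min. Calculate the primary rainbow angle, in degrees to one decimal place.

cos²i = (1.77956 − 1)/3 = 0.25985; i = arccos(0.50976) = 59.352°.
sin r = sin 59.352°/1.334 = 0.64492; r = 40.159°.
D_min = 2·59.352° − 4·40.159° + 180° = 138.067°.
Rainbow angle = 180° − D_min = 41.933°.

41.9°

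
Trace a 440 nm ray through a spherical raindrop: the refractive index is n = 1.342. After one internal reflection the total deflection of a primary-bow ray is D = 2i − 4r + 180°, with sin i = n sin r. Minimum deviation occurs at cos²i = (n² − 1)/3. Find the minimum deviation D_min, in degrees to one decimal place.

139.2°

cos²i = (1.80096 − 1)/3 = 0.26699; i = arccos(0.51671) = 58.888°.
sin r = sin 58.888°/1.342 = 0.63797; r = 39.641°.
D_min = 2·58.888° − 4·39.641° + 180° = 139.213°.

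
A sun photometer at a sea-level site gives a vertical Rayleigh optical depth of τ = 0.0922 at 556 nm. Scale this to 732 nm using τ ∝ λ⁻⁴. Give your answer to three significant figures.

0.0307

τ(732 nm) = τ(556 nm) × (556/732)⁴ = 0.0922 × (0.7596)⁴ = 0.0922 × 0.3329 = 0.0307.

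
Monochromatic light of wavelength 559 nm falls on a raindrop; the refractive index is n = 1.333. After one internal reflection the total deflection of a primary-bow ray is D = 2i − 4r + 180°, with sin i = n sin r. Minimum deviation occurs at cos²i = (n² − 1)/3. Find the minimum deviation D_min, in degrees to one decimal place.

cos²i = (1.77689 − 1)/3 = 0.25896; i = arccos(0.50888) = 59.410°.
sin r = sin 59.410°/1.333 = 0.64579; r = 40.225°.
D_min = 2·59.410° − 4·40.225° + 180° = 137.922°.

137.9°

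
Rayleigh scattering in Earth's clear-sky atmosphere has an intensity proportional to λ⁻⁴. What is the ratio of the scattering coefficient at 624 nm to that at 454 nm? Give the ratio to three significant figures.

Rayleigh scattering ∝ λ⁻⁴, so the ratio of coefficients is the inverse fourth power of the wavelength ratio.
σ(624)/σ(454) = (454/624)⁴ = (0.7276)⁴ = 0.2802.

0.280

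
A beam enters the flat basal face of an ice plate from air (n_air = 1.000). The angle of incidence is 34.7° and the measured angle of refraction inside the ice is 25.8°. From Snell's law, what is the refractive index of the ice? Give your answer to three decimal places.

n = sin θ_i / sin θ_r = sin 34.7° / sin 25.8° = 0.5693 / 0.4352 = 1.3080.

1.308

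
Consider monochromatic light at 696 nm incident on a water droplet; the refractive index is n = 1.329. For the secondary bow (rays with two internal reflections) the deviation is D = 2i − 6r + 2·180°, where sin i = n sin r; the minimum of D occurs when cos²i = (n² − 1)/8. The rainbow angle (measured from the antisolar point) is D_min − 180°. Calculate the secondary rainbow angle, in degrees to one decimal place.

49.8°

cos²i = (1.76624 − 1)/8 = 0.09578; i = arccos(0.30948) = 71.972°.
sin r = sin 71.972°/1.329 = 0.71550; r = 45.685°.
D_min = 2·71.972° − 6·45.685° + 360° = 229.837°.
Rainbow angle = D_min − 180° = 49.837°.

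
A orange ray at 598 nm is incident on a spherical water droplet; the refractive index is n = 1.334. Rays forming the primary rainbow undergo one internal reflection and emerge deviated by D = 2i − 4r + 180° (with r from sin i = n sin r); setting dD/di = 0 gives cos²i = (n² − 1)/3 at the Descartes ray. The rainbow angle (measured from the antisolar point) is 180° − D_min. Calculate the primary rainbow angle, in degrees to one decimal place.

41.9°

cos²i = (1.77956 − 1)/3 = 0.25985; i = arccos(0.50976) = 59.352°.
sin r = sin 59.352°/1.334 = 0.64492; r = 40.159°.
D_min = 2·59.352° − 4·40.159° + 180° = 138.067°.
Rainbow angle = 180° − D_min = 41.933°.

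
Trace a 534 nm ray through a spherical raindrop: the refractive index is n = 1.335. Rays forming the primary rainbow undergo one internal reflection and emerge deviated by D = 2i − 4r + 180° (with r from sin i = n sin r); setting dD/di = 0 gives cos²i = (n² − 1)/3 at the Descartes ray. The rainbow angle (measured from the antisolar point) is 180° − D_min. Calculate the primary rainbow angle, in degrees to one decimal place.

41.8°

cos²i = (1.78222 − 1)/3 = 0.26074; i = arccos(0.51063) = 59.294°.
sin r = sin 59.294°/1.335 = 0.64405; r = 40.094°.
D_min = 2·59.294° − 4·40.094° + 180° = 138.212°.
Rainbow angle = 180° − D_min = 41.788°.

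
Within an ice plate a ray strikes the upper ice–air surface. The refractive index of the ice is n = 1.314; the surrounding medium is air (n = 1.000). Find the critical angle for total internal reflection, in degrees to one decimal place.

sin θ_c = n_air / n = 1.000 / 1.314 = 0.7610.
θ_c = arcsin(0.7610) = 49.56°.

49.6°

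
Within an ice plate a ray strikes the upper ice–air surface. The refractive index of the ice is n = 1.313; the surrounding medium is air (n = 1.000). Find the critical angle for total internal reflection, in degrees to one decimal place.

49.6°

sin θ_c = n_air / n = 1.000 / 1.313 = 0.7616.
θ_c = arcsin(0.7616) = 49.61°.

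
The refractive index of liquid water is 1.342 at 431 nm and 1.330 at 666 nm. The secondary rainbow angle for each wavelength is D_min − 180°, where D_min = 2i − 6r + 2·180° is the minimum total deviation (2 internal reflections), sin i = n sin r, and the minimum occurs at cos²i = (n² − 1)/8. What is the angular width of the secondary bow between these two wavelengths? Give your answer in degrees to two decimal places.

3.12°

At 431 nm (n = 1.342): cos²i = 0.10012 → i = 71.554°, r = 44.981°, D_min = 233.222°, rainbow angle = 53.222°.
At 666 nm (n = 1.330): cos²i = 0.09611 → i = 71.940°, r = 45.630°, D_min = 230.101°, rainbow angle = 50.101°.
Angular width = |53.222° − 50.101°| = 3.121°.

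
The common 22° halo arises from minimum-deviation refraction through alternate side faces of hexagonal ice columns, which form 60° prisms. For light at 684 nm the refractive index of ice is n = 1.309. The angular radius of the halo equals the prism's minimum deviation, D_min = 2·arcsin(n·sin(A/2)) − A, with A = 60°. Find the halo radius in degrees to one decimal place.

21.8°

n·sin(A/2) = 1.309 × sin 30° = 1.309 × 0.5000 = 0.6545.
D_min = 2·arcsin(0.6545) − 60° = 2 × 40.882° − 60° = 21.763°.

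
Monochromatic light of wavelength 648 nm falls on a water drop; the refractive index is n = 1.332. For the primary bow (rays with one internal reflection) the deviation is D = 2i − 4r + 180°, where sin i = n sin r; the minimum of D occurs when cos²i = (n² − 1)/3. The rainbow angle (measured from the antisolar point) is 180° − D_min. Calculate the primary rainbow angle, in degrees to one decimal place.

cos²i = (1.77422 − 1)/3 = 0.25807; i = arccos(0.50801) = 59.469°.
sin r = sin 59.469°/1.332 = 0.64666; r = 40.290°.
D_min = 2·59.469° − 4·40.290° + 180° = 137.776°.
Rainbow angle = 180° − D_min = 42.224°.

42.2°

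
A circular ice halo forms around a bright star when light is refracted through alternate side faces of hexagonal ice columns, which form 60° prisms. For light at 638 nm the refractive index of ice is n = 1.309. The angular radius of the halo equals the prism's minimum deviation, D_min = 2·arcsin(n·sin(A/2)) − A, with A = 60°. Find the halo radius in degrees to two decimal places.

21.76°

n·sin(A/2) = 1.309 × sin 30° = 1.309 × 0.5000 = 0.6545.
D_min = 2·arcsin(0.6545) − 60° = 2 × 40.882° − 60° = 21.763°.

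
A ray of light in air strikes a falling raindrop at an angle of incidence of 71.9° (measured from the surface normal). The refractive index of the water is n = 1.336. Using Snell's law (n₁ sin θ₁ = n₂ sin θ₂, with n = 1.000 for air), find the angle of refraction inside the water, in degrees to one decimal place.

Snell: sin θ_r = sin θ_i / n = sin 71.9° / 1.336 = 0.9505 / 1.336 = 0.7115.
θ_r = arcsin(0.7115) = 45.35°.

45.4°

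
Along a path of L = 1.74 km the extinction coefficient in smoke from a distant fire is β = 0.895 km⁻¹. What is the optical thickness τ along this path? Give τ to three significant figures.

1.56

τ = β·L = 0.895 × 1.74 = 1.5573.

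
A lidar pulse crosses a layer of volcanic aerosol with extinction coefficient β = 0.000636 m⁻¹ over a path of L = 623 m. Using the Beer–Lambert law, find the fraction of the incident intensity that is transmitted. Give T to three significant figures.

τ = β·L = 0.000636 × 623 = 0.3962.
T = exp(−0.3962) = 0.6729.

0.673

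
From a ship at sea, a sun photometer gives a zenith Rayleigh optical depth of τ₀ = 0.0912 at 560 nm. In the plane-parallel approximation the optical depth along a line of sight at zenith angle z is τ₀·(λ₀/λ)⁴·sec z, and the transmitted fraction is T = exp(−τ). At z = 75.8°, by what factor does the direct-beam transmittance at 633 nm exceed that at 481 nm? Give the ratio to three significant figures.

1.58

Airmass: sec 75.8° = 4.0765.
τ(633 nm) = 0.0912 × (560/633)⁴ × 4.0765 = 0.0912 × 0.6125 × 4.0765 = 0.2277.
τ(481 nm) = 0.0912 × (560/481)⁴ × 4.0765 = 0.0912 × 1.8373 × 4.0765 = 0.6831.
T(633)/T(481) = exp(τ_B − τ_A) = exp(0.4553) = 1.5767.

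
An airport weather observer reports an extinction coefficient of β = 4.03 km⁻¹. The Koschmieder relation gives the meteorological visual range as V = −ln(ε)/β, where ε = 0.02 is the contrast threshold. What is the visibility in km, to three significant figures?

V = −ln(0.02) / 4.03 = 3.912 / 4.03 = 0.9707 km.

0.971 km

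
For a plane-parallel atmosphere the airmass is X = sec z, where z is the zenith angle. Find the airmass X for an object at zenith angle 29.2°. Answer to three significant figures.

X = sec z = 1/cos 29.2° = 1/0.8729 = 1.1456.

1.15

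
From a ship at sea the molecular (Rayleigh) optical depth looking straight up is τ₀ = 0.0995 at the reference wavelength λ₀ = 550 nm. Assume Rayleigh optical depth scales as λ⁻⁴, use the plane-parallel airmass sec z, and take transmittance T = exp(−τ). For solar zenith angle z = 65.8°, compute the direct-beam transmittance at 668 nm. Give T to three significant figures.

0.894

sec 65.8° = 2.4395.
τ = 0.0995 × (550/668)⁴ × 2.4395 = 0.0995 × 0.4596 × 2.4395 = 0.1115.
T = exp(−0.1115) = 0.8944.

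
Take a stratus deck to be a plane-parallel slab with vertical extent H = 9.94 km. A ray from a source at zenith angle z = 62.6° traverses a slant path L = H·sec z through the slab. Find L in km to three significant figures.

21.6 km

sec z = 1/cos 62.6° = 2.1730.
L = 9.94 × 2.1730 = 21.599 km.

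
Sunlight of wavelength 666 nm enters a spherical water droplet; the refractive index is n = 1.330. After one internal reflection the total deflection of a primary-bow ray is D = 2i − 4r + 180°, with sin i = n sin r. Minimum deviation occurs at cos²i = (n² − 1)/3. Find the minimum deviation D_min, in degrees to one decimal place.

cos²i = (1.76890 − 1)/3 = 0.25630; i = arccos(0.50626) = 59.585°.
sin r = sin 59.585°/1.330 = 0.64841; r = 40.422°.
D_min = 2·59.585° − 4·40.422° + 180° = 137.484°.

137.5°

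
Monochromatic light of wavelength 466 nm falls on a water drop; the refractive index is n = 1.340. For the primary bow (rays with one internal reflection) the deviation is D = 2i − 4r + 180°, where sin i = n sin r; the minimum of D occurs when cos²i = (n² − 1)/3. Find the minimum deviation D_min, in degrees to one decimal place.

138.9°

cos²i = (1.79560 − 1)/3 = 0.26520; i = arccos(0.51498) = 59.004°.
sin r = sin 59.004°/1.340 = 0.63971; r = 39.770°.
D_min = 2·59.004° − 4·39.770° + 180° = 138.929°.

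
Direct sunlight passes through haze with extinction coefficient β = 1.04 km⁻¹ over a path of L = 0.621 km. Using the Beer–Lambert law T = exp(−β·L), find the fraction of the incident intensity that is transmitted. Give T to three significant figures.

0.524

τ = β·L = 1.04 × 0.621 = 0.6458.
T = exp(−0.6458) = 0.5242.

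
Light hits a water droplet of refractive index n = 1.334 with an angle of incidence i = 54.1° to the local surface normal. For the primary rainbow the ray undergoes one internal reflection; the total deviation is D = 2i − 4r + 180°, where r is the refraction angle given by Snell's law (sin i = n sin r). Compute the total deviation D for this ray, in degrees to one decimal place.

sin r = sin 54.1° / 1.334 = 0.8100/1.334 = 0.6072; r = 37.39°.
D = 2·54.1° − 4·37.39° + 180° = 108.20° − 149.56° + 180° = 138.64°.

138.6°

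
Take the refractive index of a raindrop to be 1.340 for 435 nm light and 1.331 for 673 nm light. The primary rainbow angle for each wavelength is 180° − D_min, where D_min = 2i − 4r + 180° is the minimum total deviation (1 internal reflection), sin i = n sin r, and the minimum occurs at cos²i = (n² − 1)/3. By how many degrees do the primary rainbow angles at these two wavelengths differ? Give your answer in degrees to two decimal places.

At 435 nm (n = 1.340): cos²i = 0.26520 → i = 59.004°, r = 39.770°, D_min = 138.929°, rainbow angle = 41.071°.
At 673 nm (n = 1.331): cos²i = 0.25719 → i = 59.527°, r = 40.356°, D_min = 137.630°, rainbow angle = 42.370°.
Angular width = |41.071° − 42.370°| = 1.299°.

1.30°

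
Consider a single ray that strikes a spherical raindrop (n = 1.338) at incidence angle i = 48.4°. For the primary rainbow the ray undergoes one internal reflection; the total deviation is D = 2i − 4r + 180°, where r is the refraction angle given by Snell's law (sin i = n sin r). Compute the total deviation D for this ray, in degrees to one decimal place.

sin r = sin 48.4° / 1.338 = 0.7478/1.338 = 0.5589; r = 33.98°.
D = 2·48.4° − 4·33.98° + 180° = 96.80° − 135.92° + 180° = 140.88°.

140.9°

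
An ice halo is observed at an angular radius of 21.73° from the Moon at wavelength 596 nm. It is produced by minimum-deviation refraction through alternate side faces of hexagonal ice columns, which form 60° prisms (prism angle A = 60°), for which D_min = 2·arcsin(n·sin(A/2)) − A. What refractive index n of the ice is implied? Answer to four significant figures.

Rearranging: n = sin((D_min + A)/2) / sin(A/2).
(D_min + A)/2 = (21.73° + 60°)/2 = 40.865°.
n = sin 40.865° / sin 30° = 0.6543 / 0.5000 = 1.3086.

1.309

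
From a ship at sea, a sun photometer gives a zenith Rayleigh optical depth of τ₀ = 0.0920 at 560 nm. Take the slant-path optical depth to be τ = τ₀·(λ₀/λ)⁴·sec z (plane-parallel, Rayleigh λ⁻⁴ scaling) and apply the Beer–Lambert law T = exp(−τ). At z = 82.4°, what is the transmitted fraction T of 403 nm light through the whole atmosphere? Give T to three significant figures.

0.0748

sec 82.4° = 7.5611.
τ = 0.0920 × (560/403)⁴ × 7.5611 = 0.0920 × 3.7285 × 7.5611 = 2.5936.
T = exp(−2.5936) = 0.0748.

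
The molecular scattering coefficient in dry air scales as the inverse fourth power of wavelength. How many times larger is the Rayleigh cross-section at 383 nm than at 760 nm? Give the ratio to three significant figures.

15.5

Rayleigh scattering ∝ λ⁻⁴, so the ratio of coefficients is the inverse fourth power of the wavelength ratio.
σ(383)/σ(760) = (760/383)⁴ = (1.9843)⁴ = 15.5.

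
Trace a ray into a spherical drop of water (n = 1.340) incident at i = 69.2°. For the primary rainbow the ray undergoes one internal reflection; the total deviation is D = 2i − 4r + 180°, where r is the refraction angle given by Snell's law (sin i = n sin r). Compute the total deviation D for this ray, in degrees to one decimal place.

141.5°

sin r = sin 69.2° / 1.340 = 0.9348/1.340 = 0.6976; r = 44.24°.
D = 2·69.2° − 4·44.24° + 180° = 138.40° − 176.95° + 180° = 141.45°.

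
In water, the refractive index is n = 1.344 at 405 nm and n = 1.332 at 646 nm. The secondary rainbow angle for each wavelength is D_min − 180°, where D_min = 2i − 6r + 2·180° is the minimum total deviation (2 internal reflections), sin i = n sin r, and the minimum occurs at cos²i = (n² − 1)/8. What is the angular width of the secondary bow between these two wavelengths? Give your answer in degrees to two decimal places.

At 405 nm (n = 1.344): cos²i = 0.10079 → i = 71.490°, r = 44.874°, D_min = 233.733°, rainbow angle = 53.733°.
At 646 nm (n = 1.332): cos²i = 0.09678 → i = 71.875°, r = 45.520°, D_min = 230.628°, rainbow angle = 50.628°.
Angular width = |53.733° − 50.628°| = 3.104°.

3.10°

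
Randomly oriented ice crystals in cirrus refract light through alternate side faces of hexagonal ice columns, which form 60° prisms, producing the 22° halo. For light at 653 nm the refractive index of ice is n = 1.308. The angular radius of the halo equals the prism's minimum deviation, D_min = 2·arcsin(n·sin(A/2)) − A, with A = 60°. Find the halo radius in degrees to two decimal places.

21.69°

n·sin(A/2) = 1.308 × sin 30° = 1.308 × 0.5000 = 0.6540.
D_min = 2·arcsin(0.6540) − 60° = 2 × 40.844° − 60° = 21.688°.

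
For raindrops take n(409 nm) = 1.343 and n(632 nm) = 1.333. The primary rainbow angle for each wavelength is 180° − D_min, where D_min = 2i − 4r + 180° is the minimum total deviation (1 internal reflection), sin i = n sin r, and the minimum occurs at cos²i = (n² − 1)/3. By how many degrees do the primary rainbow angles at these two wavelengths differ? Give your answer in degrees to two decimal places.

At 409 nm (n = 1.343): cos²i = 0.26788 → i = 58.830°, r = 39.577°, D_min = 139.354°, rainbow angle = 40.646°.
At 632 nm (n = 1.333): cos²i = 0.25896 → i = 59.410°, r = 40.225°, D_min = 137.922°, rainbow angle = 42.078°.
Angular width = |40.646° − 42.078°| = 1.432°.

1.43°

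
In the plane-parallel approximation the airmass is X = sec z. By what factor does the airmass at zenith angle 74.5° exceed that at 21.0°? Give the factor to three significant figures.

3.49

X(74.5°)/X(21.0°) = sec 74.5° / sec 21.0° = cos 21.0° / cos 74.5° = 0.9336/0.2672 = 3.4934.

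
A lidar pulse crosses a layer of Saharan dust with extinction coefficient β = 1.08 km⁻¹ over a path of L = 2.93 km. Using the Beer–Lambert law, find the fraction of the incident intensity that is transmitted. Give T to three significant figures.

0.0422

τ = β·L = 1.08 × 2.93 = 3.1644.
T = exp(−3.1644) = 0.0422.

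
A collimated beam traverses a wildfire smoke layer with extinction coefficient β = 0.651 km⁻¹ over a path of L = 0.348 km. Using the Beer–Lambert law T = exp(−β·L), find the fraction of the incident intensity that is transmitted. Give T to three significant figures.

0.797

τ = β·L = 0.651 × 0.348 = 0.2265.
T = exp(−0.2265) = 0.7973.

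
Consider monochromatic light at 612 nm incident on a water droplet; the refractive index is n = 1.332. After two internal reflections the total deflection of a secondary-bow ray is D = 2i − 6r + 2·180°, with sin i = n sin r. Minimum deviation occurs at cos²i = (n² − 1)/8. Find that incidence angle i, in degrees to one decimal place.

71.9°

cos²i = (1.332² − 1)/8 = (1.77422 − 1)/8 = 0.09678.
cos i = 0.31109, so i = 71.875°.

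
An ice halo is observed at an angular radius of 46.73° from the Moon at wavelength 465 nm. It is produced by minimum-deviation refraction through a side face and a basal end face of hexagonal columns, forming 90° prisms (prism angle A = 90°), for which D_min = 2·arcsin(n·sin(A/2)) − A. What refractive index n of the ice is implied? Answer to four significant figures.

1.315

Rearranging: n = sin((D_min + A)/2) / sin(A/2).
(D_min + A)/2 = (46.73° + 90°)/2 = 68.365°.
n = sin 68.365° / sin 45° = 0.9296 / 0.7071 = 1.3146.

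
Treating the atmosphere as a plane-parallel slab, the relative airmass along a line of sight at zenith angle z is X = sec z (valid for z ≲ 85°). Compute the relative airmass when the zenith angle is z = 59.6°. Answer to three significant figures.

1.98

X = sec z = 1/cos 59.6° = 1/0.5060 = 1.9762.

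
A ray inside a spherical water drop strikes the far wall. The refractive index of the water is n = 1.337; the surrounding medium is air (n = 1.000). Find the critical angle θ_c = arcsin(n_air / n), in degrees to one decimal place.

48.4°

sin θ_c = n_air / n = 1.000 / 1.337 = 0.7479.
θ_c = arcsin(0.7479) = 48.41°.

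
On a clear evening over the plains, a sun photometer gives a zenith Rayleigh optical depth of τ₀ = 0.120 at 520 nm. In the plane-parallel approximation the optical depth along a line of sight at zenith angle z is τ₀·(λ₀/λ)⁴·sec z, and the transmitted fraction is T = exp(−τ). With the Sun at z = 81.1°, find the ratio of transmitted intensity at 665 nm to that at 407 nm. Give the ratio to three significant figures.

Airmass: sec 81.1° = 6.4637.
τ(665 nm) = 0.120 × (520/665)⁴ × 6.4637 = 0.120 × 0.3739 × 6.4637 = 0.2900.
τ(407 nm) = 0.120 × (520/407)⁴ × 6.4637 = 0.120 × 2.6646 × 6.4637 = 2.0668.
T(665)/T(407) = exp(τ_B − τ_A) = exp(1.7768) = 5.9109.

5.91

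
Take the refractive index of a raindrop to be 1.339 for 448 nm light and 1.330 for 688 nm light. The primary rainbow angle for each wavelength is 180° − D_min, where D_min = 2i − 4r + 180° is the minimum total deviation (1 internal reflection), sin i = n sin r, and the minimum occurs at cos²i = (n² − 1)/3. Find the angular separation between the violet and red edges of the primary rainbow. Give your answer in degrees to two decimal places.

1.30°

At 448 nm (n = 1.339): cos²i = 0.26431 → i = 59.062°, r = 39.834°, D_min = 138.786°, rainbow angle = 41.214°.
At 688 nm (n = 1.330): cos²i = 0.25630 → i = 59.585°, r = 40.422°, D_min = 137.484°, rainbow angle = 42.516°.
Angular width = |41.214° − 42.516°| = 1.303°.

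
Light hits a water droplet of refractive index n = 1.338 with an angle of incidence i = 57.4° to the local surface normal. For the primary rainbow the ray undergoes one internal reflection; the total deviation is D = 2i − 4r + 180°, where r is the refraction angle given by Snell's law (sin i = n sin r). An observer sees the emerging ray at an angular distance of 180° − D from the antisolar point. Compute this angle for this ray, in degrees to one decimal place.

41.3°

sin r = sin 57.4° / 1.338 = 0.8425/1.338 = 0.6296; r = 39.02°.
D = 2·57.4° − 4·39.02° + 180° = 114.80° − 156.09° + 180° = 138.71°.
Angle from antisolar point = 180° − D = 41.29°.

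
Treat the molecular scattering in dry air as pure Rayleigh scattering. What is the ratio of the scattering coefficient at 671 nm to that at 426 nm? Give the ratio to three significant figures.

Rayleigh scattering ∝ λ⁻⁴, so the ratio of coefficients is the inverse fourth power of the wavelength ratio.
σ(671)/σ(426) = (426/671)⁴ = (0.6349)⁴ = 0.1625.

0.162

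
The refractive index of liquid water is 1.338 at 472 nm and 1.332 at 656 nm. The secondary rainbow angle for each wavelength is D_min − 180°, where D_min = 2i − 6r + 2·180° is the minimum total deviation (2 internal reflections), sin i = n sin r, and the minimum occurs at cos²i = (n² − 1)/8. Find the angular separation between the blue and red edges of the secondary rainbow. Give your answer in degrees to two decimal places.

At 472 nm (n = 1.338): cos²i = 0.09878 → i = 71.682°, r = 45.195°, D_min = 232.193°, rainbow angle = 52.193°.
At 656 nm (n = 1.332): cos²i = 0.09678 → i = 71.875°, r = 45.520°, D_min = 230.628°, rainbow angle = 50.628°.
Angular width = |52.193° − 50.628°| = 1.564°.

1.56°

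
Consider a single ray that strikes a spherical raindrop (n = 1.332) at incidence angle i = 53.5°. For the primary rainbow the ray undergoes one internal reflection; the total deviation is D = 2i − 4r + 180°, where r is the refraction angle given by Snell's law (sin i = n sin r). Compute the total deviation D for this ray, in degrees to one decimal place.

sin r = sin 53.5° / 1.332 = 0.8039/1.332 = 0.6035; r = 37.12°.
D = 2·53.5° − 4·37.12° + 180° = 107.00° − 148.48° + 180° = 138.52°.

138.5°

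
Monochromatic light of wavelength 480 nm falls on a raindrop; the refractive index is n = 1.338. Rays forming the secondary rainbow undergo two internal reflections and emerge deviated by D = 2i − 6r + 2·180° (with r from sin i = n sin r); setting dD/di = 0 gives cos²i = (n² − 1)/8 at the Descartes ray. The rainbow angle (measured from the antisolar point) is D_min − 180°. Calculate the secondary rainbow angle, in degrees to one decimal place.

cos²i = (1.79024 − 1)/8 = 0.09878; i = arccos(0.31429) = 71.682°.
sin r = sin 71.682°/1.338 = 0.70951; r = 45.195°.
D_min = 2·71.682° − 6·45.195° + 360° = 232.193°.
Rainbow angle = D_min − 180° = 52.193°.

52.2°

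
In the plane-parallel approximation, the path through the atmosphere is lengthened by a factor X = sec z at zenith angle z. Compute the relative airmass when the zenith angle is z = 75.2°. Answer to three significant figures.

3.91

X = sec z = 1/cos 75.2° = 1/0.2554 = 3.9147.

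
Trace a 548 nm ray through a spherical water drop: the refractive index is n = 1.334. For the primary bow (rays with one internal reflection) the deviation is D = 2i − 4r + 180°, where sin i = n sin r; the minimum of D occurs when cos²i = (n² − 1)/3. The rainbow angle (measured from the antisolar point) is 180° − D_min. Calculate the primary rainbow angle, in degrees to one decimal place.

cos²i = (1.77956 − 1)/3 = 0.25985; i = arccos(0.50976) = 59.352°.
sin r = sin 59.352°/1.334 = 0.64492; r = 40.159°.
D_min = 2·59.352° − 4·40.159° + 180° = 138.067°.
Rainbow angle = 180° − D_min = 41.933°.

41.9°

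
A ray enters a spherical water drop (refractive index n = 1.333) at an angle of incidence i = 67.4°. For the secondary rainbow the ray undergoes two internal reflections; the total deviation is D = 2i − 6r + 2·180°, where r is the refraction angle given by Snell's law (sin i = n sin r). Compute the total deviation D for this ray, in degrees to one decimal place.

231.8°

sin r = sin 67.4° / 1.333 = 0.9232/1.333 = 0.6926; r = 43.83°.
D = 2·67.4° − 6·43.83° + 2·180° = 134.80° − 263.01° + 360° = 231.79°.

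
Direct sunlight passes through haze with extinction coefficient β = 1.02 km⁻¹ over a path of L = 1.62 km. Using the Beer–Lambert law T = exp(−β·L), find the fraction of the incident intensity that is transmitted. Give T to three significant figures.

τ = β·L = 1.02 × 1.62 = 1.6524.
T = exp(−1.6524) = 0.1916.

0.192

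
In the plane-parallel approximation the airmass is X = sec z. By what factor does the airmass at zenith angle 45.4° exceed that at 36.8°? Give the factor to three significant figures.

X(45.4°)/X(36.8°) = sec 45.4° / sec 36.8° = cos 36.8° / cos 45.4° = 0.8007/0.7022 = 1.1404.

1.14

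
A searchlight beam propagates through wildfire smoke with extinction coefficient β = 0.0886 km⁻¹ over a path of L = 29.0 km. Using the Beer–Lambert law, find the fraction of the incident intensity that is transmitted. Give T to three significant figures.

τ = β·L = 0.0886 × 29.0 = 2.5694.
T = exp(−2.5694) = 0.0766.

0.0766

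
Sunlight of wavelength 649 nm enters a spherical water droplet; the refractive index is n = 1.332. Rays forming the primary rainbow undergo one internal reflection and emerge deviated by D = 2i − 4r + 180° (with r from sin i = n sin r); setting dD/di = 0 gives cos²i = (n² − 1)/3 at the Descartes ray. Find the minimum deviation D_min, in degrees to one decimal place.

137.8°

cos²i = (1.77422 − 1)/3 = 0.25807; i = arccos(0.50801) = 59.469°.
sin r = sin 59.469°/1.332 = 0.64666; r = 40.290°.
D_min = 2·59.469° − 4·40.290° + 180° = 137.776°.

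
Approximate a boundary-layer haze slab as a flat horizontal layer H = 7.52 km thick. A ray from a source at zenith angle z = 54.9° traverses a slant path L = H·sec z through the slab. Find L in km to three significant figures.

sec z = 1/cos 54.9° = 1.7391.
L = 7.52 × 1.7391 = 13.078 km.

13.1 km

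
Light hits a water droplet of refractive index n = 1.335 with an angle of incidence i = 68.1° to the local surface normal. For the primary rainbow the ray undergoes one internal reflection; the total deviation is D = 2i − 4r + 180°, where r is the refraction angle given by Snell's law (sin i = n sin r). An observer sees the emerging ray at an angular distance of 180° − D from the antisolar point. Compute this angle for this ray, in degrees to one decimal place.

sin r = sin 68.1° / 1.335 = 0.9278/1.335 = 0.6950; r = 44.03°.
D = 2·68.1° − 4·44.03° + 180° = 136.20° − 176.11° + 180° = 140.09°.
Angle from antisolar point = 180° − D = 39.91°.

39.9°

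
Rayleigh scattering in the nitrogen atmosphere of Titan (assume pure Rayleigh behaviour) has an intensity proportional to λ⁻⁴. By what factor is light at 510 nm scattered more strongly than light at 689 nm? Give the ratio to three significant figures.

Rayleigh scattering ∝ λ⁻⁴, so the ratio of coefficients is the inverse fourth power of the wavelength ratio.
σ(510)/σ(689) = (689/510)⁴ = (1.3510)⁴ = 3.331.

3.33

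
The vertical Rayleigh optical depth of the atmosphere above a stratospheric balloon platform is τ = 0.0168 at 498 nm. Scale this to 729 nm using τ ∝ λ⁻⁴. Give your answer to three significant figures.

τ(729 nm) = τ(498 nm) × (498/729)⁴ = 0.0168 × (0.6831)⁴ = 0.0168 × 0.2178 = 0.0037.

0.00366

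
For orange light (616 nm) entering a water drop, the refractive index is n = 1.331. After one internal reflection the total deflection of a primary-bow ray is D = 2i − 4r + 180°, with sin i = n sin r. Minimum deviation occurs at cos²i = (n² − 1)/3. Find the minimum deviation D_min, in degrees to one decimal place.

cos²i = (1.77156 − 1)/3 = 0.25719; i = arccos(0.50714) = 59.527°.
sin r = sin 59.527°/1.331 = 0.64753; r = 40.356°.
D_min = 2·59.527° − 4·40.356° + 180° = 137.630°.

137.6°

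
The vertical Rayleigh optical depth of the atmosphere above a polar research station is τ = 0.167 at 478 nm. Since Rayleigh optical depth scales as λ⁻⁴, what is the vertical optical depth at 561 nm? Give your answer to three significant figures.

0.0880

τ(561 nm) = τ(478 nm) × (478/561)⁴ = 0.167 × (0.8520)⁴ = 0.167 × 0.5271 = 0.0880.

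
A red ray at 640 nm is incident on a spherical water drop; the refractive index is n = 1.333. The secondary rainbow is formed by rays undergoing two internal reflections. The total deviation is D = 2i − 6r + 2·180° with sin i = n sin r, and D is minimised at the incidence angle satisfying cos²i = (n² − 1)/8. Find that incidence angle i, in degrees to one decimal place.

71.8°

cos²i = (1.333² − 1)/8 = (1.77689 − 1)/8 = 0.09711.
cos i = 0.31163, so i = 71.843°.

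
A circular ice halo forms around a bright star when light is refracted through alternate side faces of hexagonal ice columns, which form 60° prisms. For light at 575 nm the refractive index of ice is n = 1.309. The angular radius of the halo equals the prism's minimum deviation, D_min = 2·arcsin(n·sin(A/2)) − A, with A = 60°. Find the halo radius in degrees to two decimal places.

21.76°

n·sin(A/2) = 1.309 × sin 30° = 1.309 × 0.5000 = 0.6545.
D_min = 2·arcsin(0.6545) − 60° = 2 × 40.882° − 60° = 21.763°.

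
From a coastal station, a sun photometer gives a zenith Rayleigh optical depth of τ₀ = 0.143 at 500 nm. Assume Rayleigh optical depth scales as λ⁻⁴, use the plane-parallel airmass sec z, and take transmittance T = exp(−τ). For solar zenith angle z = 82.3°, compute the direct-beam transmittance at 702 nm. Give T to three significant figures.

sec 82.3° = 7.4635.
τ = 0.143 × (500/702)⁴ × 7.4635 = 0.143 × 0.2574 × 7.4635 = 0.2747.
T = exp(−0.2747) = 0.7598.

0.760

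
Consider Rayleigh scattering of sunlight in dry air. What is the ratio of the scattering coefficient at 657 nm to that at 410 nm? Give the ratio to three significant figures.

0.152

Rayleigh scattering ∝ λ⁻⁴, so the ratio of coefficients is the inverse fourth power of the wavelength ratio.
σ(657)/σ(410) = (410/657)⁴ = (0.6240)⁴ = 0.1517.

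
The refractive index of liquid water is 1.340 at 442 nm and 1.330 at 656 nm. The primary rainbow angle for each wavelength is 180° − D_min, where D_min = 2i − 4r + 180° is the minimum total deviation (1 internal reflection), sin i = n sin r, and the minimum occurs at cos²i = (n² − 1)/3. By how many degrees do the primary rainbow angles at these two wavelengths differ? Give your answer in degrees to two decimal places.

At 442 nm (n = 1.340): cos²i = 0.26520 → i = 59.004°, r = 39.770°, D_min = 138.929°, rainbow angle = 41.071°.
At 656 nm (n = 1.330): cos²i = 0.25630 → i = 59.585°, r = 40.422°, D_min = 137.484°, rainbow angle = 42.516°.
Angular width = |41.071° − 42.516°| = 1.445°.

1.45°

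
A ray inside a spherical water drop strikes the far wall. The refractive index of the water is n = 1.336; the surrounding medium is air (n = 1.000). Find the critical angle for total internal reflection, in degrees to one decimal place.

sin θ_c = n_air / n = 1.000 / 1.336 = 0.7485.
θ_c = arcsin(0.7485) = 48.46°.

48.5°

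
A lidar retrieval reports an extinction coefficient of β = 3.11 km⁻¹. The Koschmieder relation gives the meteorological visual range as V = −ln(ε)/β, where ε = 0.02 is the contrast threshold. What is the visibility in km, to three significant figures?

1.26 km

V = −ln(0.02) / 3.11 = 3.912 / 3.11 = 1.2579 km.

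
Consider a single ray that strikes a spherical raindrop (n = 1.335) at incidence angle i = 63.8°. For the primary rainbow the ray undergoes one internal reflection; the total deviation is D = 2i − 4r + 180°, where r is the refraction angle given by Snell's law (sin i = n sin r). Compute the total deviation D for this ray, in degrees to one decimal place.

138.7°

sin r = sin 63.8° / 1.335 = 0.8973/1.335 = 0.6721; r = 42.23°.
D = 2·63.8° − 4·42.23° + 180° = 127.60° − 168.92° + 180° = 138.68°.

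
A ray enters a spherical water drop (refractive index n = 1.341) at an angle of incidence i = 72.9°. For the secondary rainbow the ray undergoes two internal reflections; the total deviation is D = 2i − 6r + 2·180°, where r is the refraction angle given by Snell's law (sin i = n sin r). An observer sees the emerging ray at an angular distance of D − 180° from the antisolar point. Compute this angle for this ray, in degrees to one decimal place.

53.0°

sin r = sin 72.9° / 1.341 = 0.9558/1.341 = 0.7127; r = 45.46°.
D = 2·72.9° − 6·45.46° + 2·180° = 145.80° − 272.75° + 360° = 233.05°.
Angle from antisolar point = D − 180° = 53.05°.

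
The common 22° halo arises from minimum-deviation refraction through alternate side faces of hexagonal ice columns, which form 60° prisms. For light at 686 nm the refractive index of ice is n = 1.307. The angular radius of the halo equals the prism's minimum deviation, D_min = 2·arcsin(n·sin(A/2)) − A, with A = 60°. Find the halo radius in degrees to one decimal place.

n·sin(A/2) = 1.307 × sin 30° = 1.307 × 0.5000 = 0.6535.
D_min = 2·arcsin(0.6535) − 60° = 2 × 40.806° − 60° = 21.612°.

21.6°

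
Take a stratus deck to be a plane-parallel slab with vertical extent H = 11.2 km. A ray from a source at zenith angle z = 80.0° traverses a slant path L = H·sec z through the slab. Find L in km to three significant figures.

64.5 km

sec z = 1/cos 80.0° = 5.7588.
L = 11.2 × 5.7588 = 64.498 km.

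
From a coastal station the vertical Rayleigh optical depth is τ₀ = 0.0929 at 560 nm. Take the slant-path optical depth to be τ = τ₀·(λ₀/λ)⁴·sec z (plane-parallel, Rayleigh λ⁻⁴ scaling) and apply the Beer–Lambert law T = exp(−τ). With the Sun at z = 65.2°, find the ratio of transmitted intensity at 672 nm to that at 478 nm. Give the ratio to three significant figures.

1.36

Airmass: sec 65.2° = 2.3841.
τ(672 nm) = 0.0929 × (560/672)⁴ × 2.3841 = 0.0929 × 0.4823 × 2.3841 = 0.1068.
τ(478 nm) = 0.0929 × (560/478)⁴ × 2.3841 = 0.0929 × 1.8838 × 2.3841 = 0.4172.
T(672)/T(478) = exp(τ_B − τ_A) = exp(0.3104) = 1.3640.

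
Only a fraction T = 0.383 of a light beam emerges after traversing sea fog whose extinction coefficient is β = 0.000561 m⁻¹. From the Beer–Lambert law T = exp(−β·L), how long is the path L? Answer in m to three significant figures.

1710 m

Beer–Lambert: T = exp(−βL) ⇒ L = −ln(T)/β = −ln(0.383)/0.000561 = 0.9597/0.000561 = 1711 m.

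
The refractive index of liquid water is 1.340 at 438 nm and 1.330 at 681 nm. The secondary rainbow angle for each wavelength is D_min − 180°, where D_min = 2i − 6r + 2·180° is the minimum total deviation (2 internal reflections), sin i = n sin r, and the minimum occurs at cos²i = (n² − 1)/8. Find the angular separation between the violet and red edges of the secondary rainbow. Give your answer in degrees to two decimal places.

At 438 nm (n = 1.340): cos²i = 0.09945 → i = 71.618°, r = 45.088°, D_min = 232.709°, rainbow angle = 52.709°.
At 681 nm (n = 1.330): cos²i = 0.09611 → i = 71.940°, r = 45.630°, D_min = 230.101°, rainbow angle = 50.101°.
Angular width = |52.709° − 50.101°| = 2.608°.

2.61°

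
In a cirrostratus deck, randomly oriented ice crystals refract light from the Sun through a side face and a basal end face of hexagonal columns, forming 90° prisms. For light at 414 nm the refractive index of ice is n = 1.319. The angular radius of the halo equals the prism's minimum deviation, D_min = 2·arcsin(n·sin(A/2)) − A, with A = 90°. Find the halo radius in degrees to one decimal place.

n·sin(A/2) = 1.319 × sin 45° = 1.319 × 0.7071 = 0.9327.
D_min = 2·arcsin(0.9327) − 90° = 2 × 68.856° − 90° = 47.711°.

47.7°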